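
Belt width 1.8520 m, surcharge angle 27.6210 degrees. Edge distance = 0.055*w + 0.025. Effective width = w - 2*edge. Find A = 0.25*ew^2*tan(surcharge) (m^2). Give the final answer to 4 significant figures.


edge = 0.055*1.8520 + 0.025 = 0.12686 m
ew = 1.8520 - 2*0.12686 = 1.59828 m
A = 0.25 * 1.59828^2 * tan(27.6210 deg)
A = 0.3342 m^2


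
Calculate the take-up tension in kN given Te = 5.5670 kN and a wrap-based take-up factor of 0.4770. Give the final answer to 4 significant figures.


T_tu = 5.5670 * 0.4770
T_tu = 2.655 kN


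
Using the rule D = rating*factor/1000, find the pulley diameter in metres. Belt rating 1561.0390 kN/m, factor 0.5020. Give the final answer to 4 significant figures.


D = 1561.0390 * 0.5020 / 1000
D = 0.7836 m


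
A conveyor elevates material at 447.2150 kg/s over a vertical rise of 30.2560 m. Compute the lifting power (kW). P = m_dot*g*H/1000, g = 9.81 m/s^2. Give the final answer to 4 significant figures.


P = 447.2150 * 9.81 * 30.2560 / 1000
P = 132.7 kW


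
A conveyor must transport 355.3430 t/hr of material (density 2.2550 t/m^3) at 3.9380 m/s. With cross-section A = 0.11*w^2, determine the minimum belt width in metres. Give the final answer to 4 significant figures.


A_req = 355.3430 / (3.9380 * 2.2550 * 3600) = 0.0111153 m^2
w = sqrt(0.0111153 / 0.11)
w = 0.3179 m


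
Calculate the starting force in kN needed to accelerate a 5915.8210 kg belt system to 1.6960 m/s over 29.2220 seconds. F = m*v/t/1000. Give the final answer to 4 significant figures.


F = 5915.8210 * 1.6960 / 29.2220 / 1000
F = 0.3433 kN


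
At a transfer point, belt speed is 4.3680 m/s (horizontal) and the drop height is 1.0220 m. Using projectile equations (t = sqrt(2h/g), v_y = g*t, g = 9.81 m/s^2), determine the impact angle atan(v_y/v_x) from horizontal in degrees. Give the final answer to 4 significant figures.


t = sqrt(2*1.0220/9.81) = 0.456463 s
v_y = 9.81 * 0.456463 = 4.4779 m/s
angle = atan(4.4779 / 4.3680) = 45.71 deg


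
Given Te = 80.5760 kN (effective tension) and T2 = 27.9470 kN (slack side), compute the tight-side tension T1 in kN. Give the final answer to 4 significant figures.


T1 = Te + T2 = 80.5760 + 27.9470
T1 = 108.5 kN


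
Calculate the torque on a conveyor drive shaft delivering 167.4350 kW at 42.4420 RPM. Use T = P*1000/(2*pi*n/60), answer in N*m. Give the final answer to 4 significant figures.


omega = 2*pi*42.4420/60 = 4.44452 rad/s
T = 167.4350*1000 / 4.44452
T = 37670 N*m


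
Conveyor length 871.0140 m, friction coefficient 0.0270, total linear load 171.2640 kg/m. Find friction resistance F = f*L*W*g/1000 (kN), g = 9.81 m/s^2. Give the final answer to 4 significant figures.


F = 0.0270 * 871.0140 * 171.2640 * 9.81 / 1000
F = 39.51 kN


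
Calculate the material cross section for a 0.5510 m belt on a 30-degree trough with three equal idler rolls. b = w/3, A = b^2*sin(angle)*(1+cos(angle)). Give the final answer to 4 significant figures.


b = 0.5510/3 = 0.183667 m
A = 0.183667^2 * sin(30 deg) * (1 + cos(30 deg))
A = 0.03147 m^2


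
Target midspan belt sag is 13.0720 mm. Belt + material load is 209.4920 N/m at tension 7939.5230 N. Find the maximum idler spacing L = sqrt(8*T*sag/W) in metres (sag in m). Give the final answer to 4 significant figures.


sag = 13.0720/1000 = 0.013072 m
L = sqrt(8 * 7939.5230 * 0.013072 / 209.4920)
L = 1.991 m


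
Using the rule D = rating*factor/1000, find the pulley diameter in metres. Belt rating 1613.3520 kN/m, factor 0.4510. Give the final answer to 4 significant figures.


D = 1613.3520 * 0.4510 / 1000
D = 0.7276 m


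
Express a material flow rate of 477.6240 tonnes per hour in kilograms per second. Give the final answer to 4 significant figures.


m_dot = 477.6240 * 1000 / 3600
m_dot = 132.7 kg/s


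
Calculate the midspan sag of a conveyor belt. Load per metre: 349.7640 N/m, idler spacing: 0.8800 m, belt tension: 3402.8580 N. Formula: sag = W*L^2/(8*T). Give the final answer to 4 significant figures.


sag = 349.7640 * 0.8800^2 / (8 * 3402.8580)
sag = 0.009950 m


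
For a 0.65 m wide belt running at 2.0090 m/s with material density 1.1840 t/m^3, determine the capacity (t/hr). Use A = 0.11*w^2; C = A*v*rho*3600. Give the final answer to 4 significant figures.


A = 0.11 * 0.65^2 = 0.046475 m^2
C = 0.046475 * 2.0090 * 1.1840 * 3600
C = 398.0 t/hr


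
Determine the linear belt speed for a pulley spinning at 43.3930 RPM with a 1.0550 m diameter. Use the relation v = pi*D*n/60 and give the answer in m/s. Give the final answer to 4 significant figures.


v = pi * 1.0550 * 43.3930 / 60
v = 2.397 m/s


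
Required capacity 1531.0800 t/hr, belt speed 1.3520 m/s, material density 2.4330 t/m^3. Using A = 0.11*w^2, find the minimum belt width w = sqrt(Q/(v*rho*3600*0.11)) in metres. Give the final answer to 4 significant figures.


A_req = 1531.0800 / (1.3520 * 2.4330 * 3600) = 0.129293 m^2
w = sqrt(0.129293 / 0.11)
w = 1.084 m


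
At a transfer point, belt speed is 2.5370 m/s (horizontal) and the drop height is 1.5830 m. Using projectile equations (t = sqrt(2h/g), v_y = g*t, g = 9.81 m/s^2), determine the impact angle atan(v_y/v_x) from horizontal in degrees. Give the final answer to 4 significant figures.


t = sqrt(2*1.5830/9.81) = 0.568095 s
v_y = 9.81 * 0.568095 = 5.57301 m/s
angle = atan(5.57301 / 2.5370) = 65.52 deg


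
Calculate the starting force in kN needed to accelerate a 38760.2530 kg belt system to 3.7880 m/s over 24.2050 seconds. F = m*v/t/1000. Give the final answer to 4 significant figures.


F = 38760.2530 * 3.7880 / 24.2050 / 1000
F = 6.066 kN


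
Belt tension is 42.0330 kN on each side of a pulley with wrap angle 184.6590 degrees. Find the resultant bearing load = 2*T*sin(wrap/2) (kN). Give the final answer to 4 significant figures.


F = 2 * 42.0330 * sin(184.6590/2 deg)
F = 84.00 kN


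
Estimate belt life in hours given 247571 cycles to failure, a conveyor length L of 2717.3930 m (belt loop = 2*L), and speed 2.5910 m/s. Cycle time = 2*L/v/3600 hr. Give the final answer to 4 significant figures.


cycle_time = 2 * 2717.3930 / 2.5910 / 3600 = 0.582656 hr
life = 247571 * 0.582656 = 144200 hours


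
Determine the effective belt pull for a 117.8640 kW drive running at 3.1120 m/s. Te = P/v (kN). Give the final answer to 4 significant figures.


Te = P / v = 117.8640 / 3.1120
Te = 37.87 kN


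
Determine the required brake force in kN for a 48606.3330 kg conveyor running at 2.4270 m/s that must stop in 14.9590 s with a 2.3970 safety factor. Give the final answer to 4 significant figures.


F = 48606.3330 * 2.4270 / 14.9590 * 2.3970 / 1000
F = 18.90 kN


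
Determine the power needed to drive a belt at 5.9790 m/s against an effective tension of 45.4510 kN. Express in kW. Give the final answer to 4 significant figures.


P = Te * v = 45.4510 * 5.9790
P = 271.8 kW


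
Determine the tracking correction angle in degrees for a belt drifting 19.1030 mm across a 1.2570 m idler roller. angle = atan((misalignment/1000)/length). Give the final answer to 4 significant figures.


misalign_m = 19.1030 / 1000 = 0.019103 m
angle = atan(0.019103 / 1.2570)
angle = 0.8707 deg


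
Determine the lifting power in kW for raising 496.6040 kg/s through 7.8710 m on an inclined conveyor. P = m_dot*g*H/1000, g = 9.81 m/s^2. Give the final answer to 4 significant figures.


P = 496.6040 * 9.81 * 7.8710 / 1000
P = 38.35 kW


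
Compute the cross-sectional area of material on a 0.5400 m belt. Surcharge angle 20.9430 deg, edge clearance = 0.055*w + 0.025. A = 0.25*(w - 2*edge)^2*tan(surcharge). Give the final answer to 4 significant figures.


edge = 0.055*0.5400 + 0.025 = 0.0547 m
ew = 0.5400 - 2*0.0547 = 0.4306 m
A = 0.25 * 0.4306^2 * tan(20.9430 deg)
A = 0.01774 m^2


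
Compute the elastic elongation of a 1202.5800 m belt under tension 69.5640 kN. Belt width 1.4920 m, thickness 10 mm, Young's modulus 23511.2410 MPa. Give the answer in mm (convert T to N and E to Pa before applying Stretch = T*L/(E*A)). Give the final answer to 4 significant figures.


A = 1.4920 * 0.01 = 0.01492 m^2
Stretch = 69.5640*1000 * 1202.5800 / (23511.2410e6 * 0.01492) * 1000
Stretch = 238.5 mm


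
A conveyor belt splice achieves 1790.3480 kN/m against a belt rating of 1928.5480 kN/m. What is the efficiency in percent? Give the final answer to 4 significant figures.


Eff = 1790.3480 / 1928.5480 * 100
Eff = 92.83 %


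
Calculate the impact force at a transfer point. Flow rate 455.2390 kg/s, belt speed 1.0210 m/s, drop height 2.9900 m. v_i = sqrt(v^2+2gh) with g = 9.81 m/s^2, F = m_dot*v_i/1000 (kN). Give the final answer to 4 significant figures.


v_i = sqrt(1.0210^2 + 2*9.81*2.9900) = 7.72698 m/s
F = 455.2390 * 7.72698 / 1000
F = 3.518 kN


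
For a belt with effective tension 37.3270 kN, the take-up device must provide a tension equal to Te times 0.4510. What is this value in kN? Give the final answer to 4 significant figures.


T_tu = 37.3270 * 0.4510
T_tu = 16.83 kN


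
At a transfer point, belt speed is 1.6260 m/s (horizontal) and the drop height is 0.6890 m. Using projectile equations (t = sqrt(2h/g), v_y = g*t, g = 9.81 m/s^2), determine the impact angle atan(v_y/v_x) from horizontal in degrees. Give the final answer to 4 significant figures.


t = sqrt(2*0.6890/9.81) = 0.374792 s
v_y = 9.81 * 0.374792 = 3.67671 m/s
angle = atan(3.67671 / 1.6260) = 66.14 deg


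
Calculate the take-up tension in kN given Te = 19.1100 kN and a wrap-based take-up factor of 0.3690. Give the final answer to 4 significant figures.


T_tu = 19.1100 * 0.3690
T_tu = 7.052 kN


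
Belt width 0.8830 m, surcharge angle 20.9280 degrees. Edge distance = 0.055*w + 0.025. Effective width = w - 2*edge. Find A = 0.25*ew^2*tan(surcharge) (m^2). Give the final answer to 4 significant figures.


edge = 0.055*0.8830 + 0.025 = 0.073565 m
ew = 0.8830 - 2*0.073565 = 0.73587 m
A = 0.25 * 0.73587^2 * tan(20.9280 deg)
A = 0.05177 m^2


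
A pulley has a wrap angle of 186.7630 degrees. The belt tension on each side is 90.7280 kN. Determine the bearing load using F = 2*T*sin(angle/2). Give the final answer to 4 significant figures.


F = 2 * 90.7280 * sin(186.7630/2 deg)
F = 181.1 kN


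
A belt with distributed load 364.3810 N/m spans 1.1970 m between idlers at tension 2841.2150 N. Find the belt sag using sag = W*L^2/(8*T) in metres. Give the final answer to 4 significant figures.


sag = 364.3810 * 1.1970^2 / (8 * 2841.2150)
sag = 0.02297 m


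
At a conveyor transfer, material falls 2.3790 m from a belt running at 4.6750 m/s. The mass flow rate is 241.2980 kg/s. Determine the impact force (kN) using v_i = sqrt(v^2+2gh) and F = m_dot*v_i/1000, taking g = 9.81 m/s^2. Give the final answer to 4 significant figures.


v_i = sqrt(4.6750^2 + 2*9.81*2.3790) = 8.27838 m/s
F = 241.2980 * 8.27838 / 1000
F = 1.998 kN


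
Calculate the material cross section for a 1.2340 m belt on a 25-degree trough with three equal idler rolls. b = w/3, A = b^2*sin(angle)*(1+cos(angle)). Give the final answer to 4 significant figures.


b = 1.2340/3 = 0.411333 m
A = 0.411333^2 * sin(25 deg) * (1 + cos(25 deg))
A = 0.1363 m^2


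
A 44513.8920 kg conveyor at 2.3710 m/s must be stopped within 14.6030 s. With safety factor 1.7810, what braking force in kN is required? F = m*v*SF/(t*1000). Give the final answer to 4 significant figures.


F = 44513.8920 * 2.3710 / 14.6030 * 1.7810 / 1000
F = 12.87 kN


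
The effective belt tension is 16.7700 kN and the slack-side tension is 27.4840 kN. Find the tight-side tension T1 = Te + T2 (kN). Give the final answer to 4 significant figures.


T1 = Te + T2 = 16.7700 + 27.4840
T1 = 44.25 kN


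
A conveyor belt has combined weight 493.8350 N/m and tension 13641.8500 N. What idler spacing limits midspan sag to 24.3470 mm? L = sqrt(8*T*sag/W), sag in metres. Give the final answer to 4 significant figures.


sag = 24.3470/1000 = 0.024347 m
L = sqrt(8 * 13641.8500 * 0.024347 / 493.8350)
L = 2.320 m


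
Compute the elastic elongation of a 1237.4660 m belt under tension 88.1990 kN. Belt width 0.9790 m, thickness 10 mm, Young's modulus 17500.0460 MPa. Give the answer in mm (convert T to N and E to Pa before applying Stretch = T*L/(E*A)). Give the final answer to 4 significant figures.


A = 0.9790 * 0.01 = 0.00979 m^2
Stretch = 88.1990*1000 * 1237.4660 / (17500.0460e6 * 0.00979) * 1000
Stretch = 637.1 mm


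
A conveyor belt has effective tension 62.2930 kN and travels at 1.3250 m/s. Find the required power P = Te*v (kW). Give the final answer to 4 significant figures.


P = Te * v = 62.2930 * 1.3250
P = 82.54 kW


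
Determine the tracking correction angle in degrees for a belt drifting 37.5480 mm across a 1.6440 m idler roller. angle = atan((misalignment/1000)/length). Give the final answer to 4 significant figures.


misalign_m = 37.5480 / 1000 = 0.037548 m
angle = atan(0.037548 / 1.6440)
angle = 1.308 deg


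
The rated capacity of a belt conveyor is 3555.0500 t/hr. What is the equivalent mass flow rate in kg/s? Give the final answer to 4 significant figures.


m_dot = 3555.0500 * 1000 / 3600
m_dot = 987.5 kg/s


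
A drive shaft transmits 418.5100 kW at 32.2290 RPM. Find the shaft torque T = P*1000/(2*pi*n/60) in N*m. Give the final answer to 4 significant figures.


omega = 2*pi*32.2290/60 = 3.37501 rad/s
T = 418.5100*1000 / 3.37501
T = 124000 N*m


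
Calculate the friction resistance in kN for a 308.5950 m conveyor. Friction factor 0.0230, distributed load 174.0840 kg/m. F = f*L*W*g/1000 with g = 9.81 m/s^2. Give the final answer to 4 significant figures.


F = 0.0230 * 308.5950 * 174.0840 * 9.81 / 1000
F = 12.12 kN


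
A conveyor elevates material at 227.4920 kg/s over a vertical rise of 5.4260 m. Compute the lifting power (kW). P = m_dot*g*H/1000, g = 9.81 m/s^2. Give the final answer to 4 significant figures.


P = 227.4920 * 9.81 * 5.4260 / 1000
P = 12.11 kW


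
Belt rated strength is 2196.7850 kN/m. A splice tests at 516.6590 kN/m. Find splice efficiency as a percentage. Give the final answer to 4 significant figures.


Eff = 516.6590 / 2196.7850 * 100
Eff = 23.52 %


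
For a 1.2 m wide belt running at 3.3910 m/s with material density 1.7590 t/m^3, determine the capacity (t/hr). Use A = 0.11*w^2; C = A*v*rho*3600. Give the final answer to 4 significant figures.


A = 0.11 * 1.2^2 = 0.1584 m^2
C = 0.1584 * 3.3910 * 1.7590 * 3600
C = 3401 t/hr


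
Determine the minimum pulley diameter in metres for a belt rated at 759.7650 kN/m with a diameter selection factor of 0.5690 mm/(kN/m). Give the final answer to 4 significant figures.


D = 759.7650 * 0.5690 / 1000
D = 0.4323 m


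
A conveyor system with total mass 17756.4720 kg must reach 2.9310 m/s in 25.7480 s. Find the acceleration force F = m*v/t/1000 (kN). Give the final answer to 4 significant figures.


F = 17756.4720 * 2.9310 / 25.7480 / 1000
F = 2.021 kN


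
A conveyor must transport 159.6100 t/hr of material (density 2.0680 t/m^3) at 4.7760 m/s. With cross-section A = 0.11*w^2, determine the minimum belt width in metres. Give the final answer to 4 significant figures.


A_req = 159.6100 / (4.7760 * 2.0680 * 3600) = 0.00448893 m^2
w = sqrt(0.00448893 / 0.11)
w = 0.2020 m


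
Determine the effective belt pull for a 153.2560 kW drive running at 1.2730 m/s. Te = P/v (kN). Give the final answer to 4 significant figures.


Te = P / v = 153.2560 / 1.2730
Te = 120.4 kN


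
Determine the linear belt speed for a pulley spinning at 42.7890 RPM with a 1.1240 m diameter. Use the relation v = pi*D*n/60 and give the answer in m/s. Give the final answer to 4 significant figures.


v = pi * 1.1240 * 42.7890 / 60
v = 2.518 m/s


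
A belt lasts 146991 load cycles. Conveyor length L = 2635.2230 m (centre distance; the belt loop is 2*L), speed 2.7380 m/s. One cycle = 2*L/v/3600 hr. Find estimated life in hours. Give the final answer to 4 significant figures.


cycle_time = 2 * 2635.2230 / 2.7380 / 3600 = 0.534702 hr
life = 146991 * 0.534702 = 78600 hours


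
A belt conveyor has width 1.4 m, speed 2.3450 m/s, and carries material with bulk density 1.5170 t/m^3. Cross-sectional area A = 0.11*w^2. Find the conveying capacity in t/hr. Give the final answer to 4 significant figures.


A = 0.11 * 1.4^2 = 0.2156 m^2
C = 0.2156 * 2.3450 * 1.5170 * 3600
C = 2761 t/hr


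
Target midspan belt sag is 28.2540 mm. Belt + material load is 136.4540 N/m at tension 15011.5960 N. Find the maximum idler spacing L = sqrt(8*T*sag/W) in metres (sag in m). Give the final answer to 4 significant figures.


sag = 28.2540/1000 = 0.028254 m
L = sqrt(8 * 15011.5960 * 0.028254 / 136.4540)
L = 4.987 m


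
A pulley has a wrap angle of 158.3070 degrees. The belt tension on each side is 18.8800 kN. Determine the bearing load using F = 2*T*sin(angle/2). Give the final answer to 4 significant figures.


F = 2 * 18.8800 * sin(158.3070/2 deg)
F = 37.09 kN


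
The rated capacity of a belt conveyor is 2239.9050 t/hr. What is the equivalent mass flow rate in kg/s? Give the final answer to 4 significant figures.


m_dot = 2239.9050 * 1000 / 3600
m_dot = 622.2 kg/s


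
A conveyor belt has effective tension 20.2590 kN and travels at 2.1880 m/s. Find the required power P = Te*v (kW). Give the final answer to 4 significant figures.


P = Te * v = 20.2590 * 2.1880
P = 44.33 kW


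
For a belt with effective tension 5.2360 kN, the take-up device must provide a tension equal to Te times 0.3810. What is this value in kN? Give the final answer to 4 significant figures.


T_tu = 5.2360 * 0.3810
T_tu = 1.995 kN


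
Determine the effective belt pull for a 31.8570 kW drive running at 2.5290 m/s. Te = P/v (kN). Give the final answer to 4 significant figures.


Te = P / v = 31.8570 / 2.5290
Te = 12.60 kN


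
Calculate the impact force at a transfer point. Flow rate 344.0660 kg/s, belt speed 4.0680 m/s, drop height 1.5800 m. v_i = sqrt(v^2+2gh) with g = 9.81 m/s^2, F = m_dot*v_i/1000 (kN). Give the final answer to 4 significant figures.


v_i = sqrt(4.0680^2 + 2*9.81*1.5800) = 6.89552 m/s
F = 344.0660 * 6.89552 / 1000
F = 2.373 kN


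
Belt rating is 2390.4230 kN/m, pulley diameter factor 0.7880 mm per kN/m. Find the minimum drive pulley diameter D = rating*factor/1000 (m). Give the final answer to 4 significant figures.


D = 2390.4230 * 0.7880 / 1000
D = 1.884 m


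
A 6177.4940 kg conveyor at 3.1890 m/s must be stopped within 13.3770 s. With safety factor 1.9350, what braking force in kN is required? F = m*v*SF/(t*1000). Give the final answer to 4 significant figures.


F = 6177.4940 * 3.1890 / 13.3770 * 1.9350 / 1000
F = 2.850 kN


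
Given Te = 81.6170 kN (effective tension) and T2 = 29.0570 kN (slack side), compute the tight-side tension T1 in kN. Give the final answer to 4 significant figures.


T1 = Te + T2 = 81.6170 + 29.0570
T1 = 110.7 kN


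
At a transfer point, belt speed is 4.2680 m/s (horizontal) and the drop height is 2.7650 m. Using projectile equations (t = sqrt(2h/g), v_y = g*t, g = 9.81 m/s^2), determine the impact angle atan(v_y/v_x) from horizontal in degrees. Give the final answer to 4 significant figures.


t = sqrt(2*2.7650/9.81) = 0.750807 s
v_y = 9.81 * 0.750807 = 7.36542 m/s
angle = atan(7.36542 / 4.2680) = 59.91 deg


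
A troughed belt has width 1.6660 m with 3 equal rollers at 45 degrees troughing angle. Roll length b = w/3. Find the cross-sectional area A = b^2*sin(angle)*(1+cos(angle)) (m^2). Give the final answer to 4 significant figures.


b = 1.6660/3 = 0.555333 m
A = 0.555333^2 * sin(45 deg) * (1 + cos(45 deg))
A = 0.3723 m^2


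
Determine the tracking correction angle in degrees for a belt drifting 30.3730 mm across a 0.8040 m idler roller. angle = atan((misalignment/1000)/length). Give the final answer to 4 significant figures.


misalign_m = 30.3730 / 1000 = 0.030373 m
angle = atan(0.030373 / 0.8040)
angle = 2.163 deg


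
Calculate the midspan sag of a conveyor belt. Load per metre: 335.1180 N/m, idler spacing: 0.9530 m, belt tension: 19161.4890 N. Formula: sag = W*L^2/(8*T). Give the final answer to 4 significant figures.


sag = 335.1180 * 0.9530^2 / (8 * 19161.4890)
sag = 0.001985 m


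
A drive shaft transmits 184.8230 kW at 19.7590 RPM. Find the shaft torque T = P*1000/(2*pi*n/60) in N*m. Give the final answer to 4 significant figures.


omega = 2*pi*19.7590/60 = 2.06916 rad/s
T = 184.8230*1000 / 2.06916
T = 89320 N*m


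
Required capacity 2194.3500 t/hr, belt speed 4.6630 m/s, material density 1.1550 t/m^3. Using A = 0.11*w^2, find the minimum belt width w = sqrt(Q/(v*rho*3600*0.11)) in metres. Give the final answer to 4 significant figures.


A_req = 2194.3500 / (4.6630 * 1.1550 * 3600) = 0.113176 m^2
w = sqrt(0.113176 / 0.11)
w = 1.014 m


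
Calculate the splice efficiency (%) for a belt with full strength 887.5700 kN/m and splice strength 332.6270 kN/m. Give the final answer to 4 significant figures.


Eff = 332.6270 / 887.5700 * 100
Eff = 37.48 %


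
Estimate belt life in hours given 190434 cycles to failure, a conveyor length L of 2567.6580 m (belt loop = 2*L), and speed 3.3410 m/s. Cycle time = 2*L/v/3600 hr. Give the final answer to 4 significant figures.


cycle_time = 2 * 2567.6580 / 3.3410 / 3600 = 0.426961 hr
life = 190434 * 0.426961 = 81310 hours


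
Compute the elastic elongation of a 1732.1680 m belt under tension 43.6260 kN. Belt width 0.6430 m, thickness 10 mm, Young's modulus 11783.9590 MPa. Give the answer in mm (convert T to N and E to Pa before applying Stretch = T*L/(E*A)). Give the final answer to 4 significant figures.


A = 0.6430 * 0.01 = 0.00643 m^2
Stretch = 43.6260*1000 * 1732.1680 / (11783.9590e6 * 0.00643) * 1000
Stretch = 997.3 mm


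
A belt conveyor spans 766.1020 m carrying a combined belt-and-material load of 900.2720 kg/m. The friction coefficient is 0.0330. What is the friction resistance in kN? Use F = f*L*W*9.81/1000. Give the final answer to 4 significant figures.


F = 0.0330 * 766.1020 * 900.2720 * 9.81 / 1000
F = 223.3 kN


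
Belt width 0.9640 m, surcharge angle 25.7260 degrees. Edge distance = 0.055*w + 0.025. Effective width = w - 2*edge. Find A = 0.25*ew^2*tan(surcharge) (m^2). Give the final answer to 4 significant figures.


edge = 0.055*0.9640 + 0.025 = 0.07802 m
ew = 0.9640 - 2*0.07802 = 0.80796 m
A = 0.25 * 0.80796^2 * tan(25.7260 deg)
A = 0.07863 m^2


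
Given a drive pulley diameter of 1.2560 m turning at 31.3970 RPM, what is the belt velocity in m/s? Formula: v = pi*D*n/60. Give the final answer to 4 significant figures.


v = pi * 1.2560 * 31.3970 / 60
v = 2.065 m/s


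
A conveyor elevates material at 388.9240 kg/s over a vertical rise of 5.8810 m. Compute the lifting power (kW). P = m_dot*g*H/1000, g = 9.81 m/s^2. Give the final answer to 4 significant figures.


P = 388.9240 * 9.81 * 5.8810 / 1000
P = 22.44 kW


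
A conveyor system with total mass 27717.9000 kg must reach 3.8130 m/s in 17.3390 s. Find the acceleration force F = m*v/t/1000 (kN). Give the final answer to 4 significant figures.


F = 27717.9000 * 3.8130 / 17.3390 / 1000
F = 6.095 kN


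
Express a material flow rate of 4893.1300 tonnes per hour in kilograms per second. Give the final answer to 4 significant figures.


m_dot = 4893.1300 * 1000 / 3600
m_dot = 1359 kg/s


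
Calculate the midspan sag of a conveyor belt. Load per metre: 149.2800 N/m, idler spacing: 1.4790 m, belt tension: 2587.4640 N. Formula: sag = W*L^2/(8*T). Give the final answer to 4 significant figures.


sag = 149.2800 * 1.4790^2 / (8 * 2587.4640)
sag = 0.01578 m


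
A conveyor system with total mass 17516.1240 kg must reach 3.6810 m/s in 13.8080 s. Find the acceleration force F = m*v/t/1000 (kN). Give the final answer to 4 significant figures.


F = 17516.1240 * 3.6810 / 13.8080 / 1000
F = 4.670 kN


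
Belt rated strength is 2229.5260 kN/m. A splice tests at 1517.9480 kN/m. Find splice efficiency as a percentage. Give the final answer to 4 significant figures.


Eff = 1517.9480 / 2229.5260 * 100
Eff = 68.08 %


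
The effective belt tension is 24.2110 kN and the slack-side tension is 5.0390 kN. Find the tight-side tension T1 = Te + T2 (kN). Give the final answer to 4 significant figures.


T1 = Te + T2 = 24.2110 + 5.0390
T1 = 29.25 kN


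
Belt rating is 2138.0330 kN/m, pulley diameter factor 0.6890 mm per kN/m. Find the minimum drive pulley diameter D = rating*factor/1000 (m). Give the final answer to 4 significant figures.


D = 2138.0330 * 0.6890 / 1000
D = 1.473 m


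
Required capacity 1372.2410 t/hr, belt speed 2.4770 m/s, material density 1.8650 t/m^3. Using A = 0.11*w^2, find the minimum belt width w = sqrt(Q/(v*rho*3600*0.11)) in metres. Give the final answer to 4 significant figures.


A_req = 1372.2410 / (2.4770 * 1.8650 * 3600) = 0.0825131 m^2
w = sqrt(0.0825131 / 0.11)
w = 0.8661 m


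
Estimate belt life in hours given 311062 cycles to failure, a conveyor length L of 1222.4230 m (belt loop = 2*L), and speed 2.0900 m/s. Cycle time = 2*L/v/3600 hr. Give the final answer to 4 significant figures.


cycle_time = 2 * 1222.4230 / 2.0900 / 3600 = 0.32494 hr
life = 311062 * 0.32494 = 101100 hours


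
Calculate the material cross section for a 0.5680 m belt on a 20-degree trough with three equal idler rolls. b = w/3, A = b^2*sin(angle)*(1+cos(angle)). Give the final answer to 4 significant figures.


b = 0.5680/3 = 0.189333 m
A = 0.189333^2 * sin(20 deg) * (1 + cos(20 deg))
A = 0.02378 m^2


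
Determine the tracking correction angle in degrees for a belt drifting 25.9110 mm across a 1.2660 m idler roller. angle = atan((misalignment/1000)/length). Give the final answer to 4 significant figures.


misalign_m = 25.9110 / 1000 = 0.025911 m
angle = atan(0.025911 / 1.2660)
angle = 1.172 deg


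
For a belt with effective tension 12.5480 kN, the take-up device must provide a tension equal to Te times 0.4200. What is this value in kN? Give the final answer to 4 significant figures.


T_tu = 12.5480 * 0.4200
T_tu = 5.270 kN


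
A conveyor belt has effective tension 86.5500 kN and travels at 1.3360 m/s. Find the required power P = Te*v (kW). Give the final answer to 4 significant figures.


P = Te * v = 86.5500 * 1.3360
P = 115.6 kW


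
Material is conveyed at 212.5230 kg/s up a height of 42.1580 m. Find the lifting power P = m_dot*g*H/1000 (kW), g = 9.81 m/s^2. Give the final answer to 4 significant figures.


P = 212.5230 * 9.81 * 42.1580 / 1000
P = 87.89 kW


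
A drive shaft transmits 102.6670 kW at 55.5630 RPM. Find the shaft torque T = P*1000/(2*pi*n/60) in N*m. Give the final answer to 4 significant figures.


omega = 2*pi*55.5630/60 = 5.81854 rad/s
T = 102.6670*1000 / 5.81854
T = 17640 N*m


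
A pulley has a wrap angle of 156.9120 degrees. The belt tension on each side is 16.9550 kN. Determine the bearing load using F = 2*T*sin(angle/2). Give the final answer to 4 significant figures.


F = 2 * 16.9550 * sin(156.9120/2 deg)
F = 33.22 kN


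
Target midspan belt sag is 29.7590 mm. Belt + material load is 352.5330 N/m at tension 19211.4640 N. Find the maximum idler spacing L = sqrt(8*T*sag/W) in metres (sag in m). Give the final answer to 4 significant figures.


sag = 29.7590/1000 = 0.029759 m
L = sqrt(8 * 19211.4640 * 0.029759 / 352.5330)
L = 3.602 m


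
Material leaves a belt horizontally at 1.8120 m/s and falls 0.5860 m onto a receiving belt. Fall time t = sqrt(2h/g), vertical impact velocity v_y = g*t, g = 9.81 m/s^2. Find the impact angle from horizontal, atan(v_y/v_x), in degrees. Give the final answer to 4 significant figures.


t = sqrt(2*0.5860/9.81) = 0.345644 s
v_y = 9.81 * 0.345644 = 3.39077 m/s
angle = atan(3.39077 / 1.8120) = 61.88 deg


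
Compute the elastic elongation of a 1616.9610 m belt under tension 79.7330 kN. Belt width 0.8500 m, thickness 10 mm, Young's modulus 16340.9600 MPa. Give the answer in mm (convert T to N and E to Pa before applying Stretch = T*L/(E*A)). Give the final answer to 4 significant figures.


A = 0.8500 * 0.01 = 0.00850 m^2
Stretch = 79.7330*1000 * 1616.9610 / (16340.9600e6 * 0.00850) * 1000
Stretch = 928.2 mm


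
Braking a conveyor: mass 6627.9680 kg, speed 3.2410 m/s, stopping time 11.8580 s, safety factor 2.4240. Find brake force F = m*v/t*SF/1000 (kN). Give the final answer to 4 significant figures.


F = 6627.9680 * 3.2410 / 11.8580 * 2.4240 / 1000
F = 4.391 kN


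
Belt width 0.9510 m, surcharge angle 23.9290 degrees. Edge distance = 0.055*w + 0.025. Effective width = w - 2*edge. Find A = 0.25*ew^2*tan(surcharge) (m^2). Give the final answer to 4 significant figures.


edge = 0.055*0.9510 + 0.025 = 0.077305 m
ew = 0.9510 - 2*0.077305 = 0.79639 m
A = 0.25 * 0.79639^2 * tan(23.9290 deg)
A = 0.07036 m^2


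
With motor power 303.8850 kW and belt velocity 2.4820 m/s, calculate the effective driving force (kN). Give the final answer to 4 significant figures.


Te = P / v = 303.8850 / 2.4820
Te = 122.4 kN


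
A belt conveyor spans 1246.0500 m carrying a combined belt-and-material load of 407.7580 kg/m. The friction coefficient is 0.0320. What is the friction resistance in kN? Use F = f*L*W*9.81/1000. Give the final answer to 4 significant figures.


F = 0.0320 * 1246.0500 * 407.7580 * 9.81 / 1000
F = 159.5 kN


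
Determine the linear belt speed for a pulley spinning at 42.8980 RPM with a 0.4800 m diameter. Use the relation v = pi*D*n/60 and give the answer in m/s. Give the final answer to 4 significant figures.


v = pi * 0.4800 * 42.8980 / 60
v = 1.078 m/s


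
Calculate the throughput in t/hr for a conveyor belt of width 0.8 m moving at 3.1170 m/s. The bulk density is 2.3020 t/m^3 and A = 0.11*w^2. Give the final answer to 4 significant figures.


A = 0.11 * 0.8^2 = 0.0704 m^2
C = 0.0704 * 3.1170 * 2.3020 * 3600
C = 1819 t/hr


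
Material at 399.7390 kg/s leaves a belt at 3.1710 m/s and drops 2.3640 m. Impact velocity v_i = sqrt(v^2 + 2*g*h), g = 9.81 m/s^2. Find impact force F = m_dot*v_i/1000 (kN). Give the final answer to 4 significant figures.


v_i = sqrt(3.1710^2 + 2*9.81*2.3640) = 7.51245 m/s
F = 399.7390 * 7.51245 / 1000
F = 3.003 kN


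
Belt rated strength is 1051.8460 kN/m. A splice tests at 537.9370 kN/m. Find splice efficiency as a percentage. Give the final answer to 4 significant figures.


Eff = 537.9370 / 1051.8460 * 100
Eff = 51.14 %


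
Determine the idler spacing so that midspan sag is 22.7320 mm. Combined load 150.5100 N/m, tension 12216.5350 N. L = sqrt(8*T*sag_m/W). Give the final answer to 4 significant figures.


sag = 22.7320/1000 = 0.022732 m
L = sqrt(8 * 12216.5350 * 0.022732 / 150.5100)
L = 3.842 m


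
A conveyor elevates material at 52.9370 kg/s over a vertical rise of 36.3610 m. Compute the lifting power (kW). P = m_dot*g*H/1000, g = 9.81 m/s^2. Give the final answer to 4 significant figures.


P = 52.9370 * 9.81 * 36.3610 / 1000
P = 18.88 kW


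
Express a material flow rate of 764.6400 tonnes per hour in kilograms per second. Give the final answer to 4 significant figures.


m_dot = 764.6400 * 1000 / 3600
m_dot = 212.4 kg/s


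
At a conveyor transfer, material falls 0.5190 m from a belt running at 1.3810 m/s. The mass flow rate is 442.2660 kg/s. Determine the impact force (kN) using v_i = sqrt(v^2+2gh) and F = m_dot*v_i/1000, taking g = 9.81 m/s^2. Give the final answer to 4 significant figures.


v_i = sqrt(1.3810^2 + 2*9.81*0.5190) = 3.47706 m/s
F = 442.2660 * 3.47706 / 1000
F = 1.538 kN


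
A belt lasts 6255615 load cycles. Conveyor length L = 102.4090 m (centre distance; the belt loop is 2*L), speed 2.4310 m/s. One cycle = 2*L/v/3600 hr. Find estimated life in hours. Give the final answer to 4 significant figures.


cycle_time = 2 * 102.4090 / 2.4310 / 3600 = 0.0234035 hr
life = 6255615 * 0.0234035 = 146400 hours


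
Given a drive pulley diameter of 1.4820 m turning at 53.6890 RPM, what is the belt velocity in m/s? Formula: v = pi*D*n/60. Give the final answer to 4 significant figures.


v = pi * 1.4820 * 53.6890 / 60
v = 4.166 m/s


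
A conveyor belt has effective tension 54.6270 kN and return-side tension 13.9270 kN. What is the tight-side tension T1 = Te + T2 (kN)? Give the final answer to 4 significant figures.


T1 = Te + T2 = 54.6270 + 13.9270
T1 = 68.55 kN


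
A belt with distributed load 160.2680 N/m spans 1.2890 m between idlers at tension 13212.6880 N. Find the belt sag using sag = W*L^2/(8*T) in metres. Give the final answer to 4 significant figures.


sag = 160.2680 * 1.2890^2 / (8 * 13212.6880)
sag = 0.002519 m


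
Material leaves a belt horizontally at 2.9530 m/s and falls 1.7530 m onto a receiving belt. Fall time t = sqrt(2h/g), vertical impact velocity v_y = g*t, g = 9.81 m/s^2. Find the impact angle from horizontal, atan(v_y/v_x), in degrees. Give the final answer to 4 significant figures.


t = sqrt(2*1.7530/9.81) = 0.597821 s
v_y = 9.81 * 0.597821 = 5.86462 m/s
angle = atan(5.86462 / 2.9530) = 63.27 deg


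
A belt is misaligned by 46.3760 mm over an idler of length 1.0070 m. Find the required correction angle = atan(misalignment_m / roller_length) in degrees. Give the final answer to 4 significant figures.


misalign_m = 46.3760 / 1000 = 0.046376 m
angle = atan(0.046376 / 1.0070)
angle = 2.637 deg


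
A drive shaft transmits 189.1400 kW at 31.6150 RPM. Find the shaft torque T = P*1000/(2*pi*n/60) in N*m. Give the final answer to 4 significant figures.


omega = 2*pi*31.6150/60 = 3.31072 rad/s
T = 189.1400*1000 / 3.31072
T = 57130 N*m


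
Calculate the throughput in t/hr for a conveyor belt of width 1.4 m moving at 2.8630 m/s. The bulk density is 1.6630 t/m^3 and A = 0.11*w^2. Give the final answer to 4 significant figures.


A = 0.11 * 1.4^2 = 0.2156 m^2
C = 0.2156 * 2.8630 * 1.6630 * 3600
C = 3695 t/hr


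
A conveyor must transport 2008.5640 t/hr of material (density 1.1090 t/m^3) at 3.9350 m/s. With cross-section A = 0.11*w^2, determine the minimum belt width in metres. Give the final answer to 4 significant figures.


A_req = 2008.5640 / (3.9350 * 1.1090 * 3600) = 0.127852 m^2
w = sqrt(0.127852 / 0.11)
w = 1.078 m


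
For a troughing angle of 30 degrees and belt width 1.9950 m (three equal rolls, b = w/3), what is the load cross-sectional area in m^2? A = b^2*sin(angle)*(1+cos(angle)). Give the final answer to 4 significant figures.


b = 1.9950/3 = 0.665 m
A = 0.665^2 * sin(30 deg) * (1 + cos(30 deg))
A = 0.4126 m^2


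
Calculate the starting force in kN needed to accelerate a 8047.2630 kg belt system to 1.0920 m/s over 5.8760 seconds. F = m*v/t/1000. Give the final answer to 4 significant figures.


F = 8047.2630 * 1.0920 / 5.8760 / 1000
F = 1.496 kN


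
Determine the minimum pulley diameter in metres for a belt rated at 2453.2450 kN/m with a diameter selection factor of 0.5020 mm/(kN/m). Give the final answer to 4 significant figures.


D = 2453.2450 * 0.5020 / 1000
D = 1.232 m


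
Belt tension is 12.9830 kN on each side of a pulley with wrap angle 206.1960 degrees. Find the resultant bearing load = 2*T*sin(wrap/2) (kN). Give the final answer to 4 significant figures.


F = 2 * 12.9830 * sin(206.1960/2 deg)
F = 25.29 kN


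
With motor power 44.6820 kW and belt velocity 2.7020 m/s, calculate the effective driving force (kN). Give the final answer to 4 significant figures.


Te = P / v = 44.6820 / 2.7020
Te = 16.54 kN


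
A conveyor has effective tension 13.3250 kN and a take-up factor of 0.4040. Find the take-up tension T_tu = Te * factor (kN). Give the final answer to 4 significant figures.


T_tu = 13.3250 * 0.4040
T_tu = 5.383 kN


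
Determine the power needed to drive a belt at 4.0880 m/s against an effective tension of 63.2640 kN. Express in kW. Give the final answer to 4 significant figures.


P = Te * v = 63.2640 * 4.0880
P = 258.6 kW


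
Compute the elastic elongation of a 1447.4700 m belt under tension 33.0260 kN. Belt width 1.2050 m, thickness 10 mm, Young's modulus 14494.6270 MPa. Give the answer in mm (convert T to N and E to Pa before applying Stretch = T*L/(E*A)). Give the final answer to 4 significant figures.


A = 1.2050 * 0.01 = 0.01205 m^2
Stretch = 33.0260*1000 * 1447.4700 / (14494.6270e6 * 0.01205) * 1000
Stretch = 273.7 mm


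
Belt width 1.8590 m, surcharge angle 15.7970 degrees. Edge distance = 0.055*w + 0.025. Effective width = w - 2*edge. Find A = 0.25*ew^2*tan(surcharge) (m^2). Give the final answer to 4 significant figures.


edge = 0.055*1.8590 + 0.025 = 0.127245 m
ew = 1.8590 - 2*0.127245 = 1.60451 m
A = 0.25 * 1.60451^2 * tan(15.7970 deg)
A = 0.1821 m^2


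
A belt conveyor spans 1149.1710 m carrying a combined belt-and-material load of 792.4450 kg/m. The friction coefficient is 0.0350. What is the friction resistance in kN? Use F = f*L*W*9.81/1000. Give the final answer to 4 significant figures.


F = 0.0350 * 1149.1710 * 792.4450 * 9.81 / 1000
F = 312.7 kN


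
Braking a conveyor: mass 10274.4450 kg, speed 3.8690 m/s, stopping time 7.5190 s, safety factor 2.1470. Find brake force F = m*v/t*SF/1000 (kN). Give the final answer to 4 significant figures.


F = 10274.4450 * 3.8690 / 7.5190 * 2.1470 / 1000
F = 11.35 kN


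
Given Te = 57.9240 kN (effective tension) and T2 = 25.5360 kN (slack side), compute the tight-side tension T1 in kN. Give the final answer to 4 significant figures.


T1 = Te + T2 = 57.9240 + 25.5360
T1 = 83.46 kN


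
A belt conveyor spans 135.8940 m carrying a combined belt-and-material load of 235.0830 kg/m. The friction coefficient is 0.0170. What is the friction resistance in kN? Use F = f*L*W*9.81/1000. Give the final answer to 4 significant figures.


F = 0.0170 * 135.8940 * 235.0830 * 9.81 / 1000
F = 5.328 kN


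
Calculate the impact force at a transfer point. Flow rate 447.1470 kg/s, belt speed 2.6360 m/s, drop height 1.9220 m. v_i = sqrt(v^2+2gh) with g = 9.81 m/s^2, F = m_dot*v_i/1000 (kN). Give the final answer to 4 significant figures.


v_i = sqrt(2.6360^2 + 2*9.81*1.9220) = 6.68267 m/s
F = 447.1470 * 6.68267 / 1000
F = 2.988 kN


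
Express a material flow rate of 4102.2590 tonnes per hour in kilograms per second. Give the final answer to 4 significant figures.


m_dot = 4102.2590 * 1000 / 3600
m_dot = 1140 kg/s


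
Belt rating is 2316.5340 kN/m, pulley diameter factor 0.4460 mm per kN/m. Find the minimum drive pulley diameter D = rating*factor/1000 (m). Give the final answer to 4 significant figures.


D = 2316.5340 * 0.4460 / 1000
D = 1.033 m


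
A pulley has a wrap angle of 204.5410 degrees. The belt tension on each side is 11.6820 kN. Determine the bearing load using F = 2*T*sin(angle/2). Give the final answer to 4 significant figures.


F = 2 * 11.6820 * sin(204.5410/2 deg)
F = 22.83 kN


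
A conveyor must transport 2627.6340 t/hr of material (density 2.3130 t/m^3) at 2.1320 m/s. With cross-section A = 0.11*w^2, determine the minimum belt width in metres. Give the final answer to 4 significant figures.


A_req = 2627.6340 / (2.1320 * 2.3130 * 3600) = 0.148013 m^2
w = sqrt(0.148013 / 0.11)
w = 1.160 m


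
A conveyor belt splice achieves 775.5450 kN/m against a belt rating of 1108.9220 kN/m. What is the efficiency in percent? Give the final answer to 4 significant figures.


Eff = 775.5450 / 1108.9220 * 100
Eff = 69.94 %


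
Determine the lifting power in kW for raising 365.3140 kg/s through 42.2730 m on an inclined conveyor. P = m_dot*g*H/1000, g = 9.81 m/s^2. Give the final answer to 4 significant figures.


P = 365.3140 * 9.81 * 42.2730 / 1000
P = 151.5 kW


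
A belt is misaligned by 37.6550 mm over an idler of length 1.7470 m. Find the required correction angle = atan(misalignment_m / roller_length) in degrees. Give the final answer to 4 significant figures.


misalign_m = 37.6550 / 1000 = 0.037655 m
angle = atan(0.037655 / 1.7470)
angle = 1.235 deg
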